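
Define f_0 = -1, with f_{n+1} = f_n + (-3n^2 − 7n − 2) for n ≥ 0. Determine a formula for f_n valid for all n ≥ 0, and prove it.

Claim: f_n = -n^3 − 2n^2 + n − 1.

Base case: f_0 = -1, and -0^3 − 2·0^2 + 0 − 1 = -1.
Assume f_r = -r^3 − 2r^2 + r − 1.
Then f_{r+1} = f_r + (-3r^2 − 7r − 2) = (-r^3 − 2r^2 + r − 1) + (-3r^2 − 7r − 2) = -r^3 − 5r^2 − 6r − 3,
and -(r+1)^3 − 2·(r+1)^2 + (r+1) − 1 = -r^3 − 5r^2 − 6r − 3.
This completes the inductive step, so f_n = -n^3 − 2n^2 + n − 1 for all n ≥ 0.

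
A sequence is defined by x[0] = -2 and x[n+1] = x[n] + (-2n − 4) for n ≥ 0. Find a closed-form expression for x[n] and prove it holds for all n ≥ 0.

Claim: x[n] = -n^2 − 3n − 2.

Base case: x[0] = -2, and -0^2 − 3·0 − 2 = -2.
Assume x[m] = -m^2 − 3m − 2.
Then x[m+1] = x[m] + (-2m − 4) = (-m^2 − 3m − 2) + (-2m − 4) = -m^2 − 5m − 6,
and -(m+1)^2 − 3·(m+1) − 2 = -m^2 − 5m − 6.
This completes the inductive step, so x[n] = -n^2 − 3n − 2 for all n ≥ 0.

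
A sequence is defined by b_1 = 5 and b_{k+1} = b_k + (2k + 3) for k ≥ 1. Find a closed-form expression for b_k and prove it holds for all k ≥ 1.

Claim: b_k = k^2 + 2k + 2.

Base case: b_1 = 5, and 1^2 + 2·1 + 2 = 5.
Assume b_r = r^2 + 2r + 2.
Then b_{r+1} = b_r + (2r + 3) = (r^2 + 2r + 2) + (2r + 3) = r^2 + 4r + 5,
and (r+1)^2 + 2·(r+1) + 2 = r^2 + 4r + 5.
Hence b_k = k^2 + 2k + 2 for every k ≥ 1, by induction.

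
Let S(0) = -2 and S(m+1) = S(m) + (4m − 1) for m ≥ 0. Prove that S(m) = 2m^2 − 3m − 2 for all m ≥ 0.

Base case: S(0) = -2, and 2·0^2 − 3·0 − 2 = -2.
Assume S(r) = 2r^2 − 3r − 2.
Then S(r+1) = S(r) + (4r − 1) = (2r^2 − 3r − 2) + (4r − 1) = 2r^2 + r − 3,
and 2·(r+1)^2 − 3·(r+1) − 2 = 2r^2 + r − 3.
This completes the inductive step, so S(m) = 2m^2 − 3m − 2 for all m ≥ 0.

S(m) = 2m^2 − 3m − 2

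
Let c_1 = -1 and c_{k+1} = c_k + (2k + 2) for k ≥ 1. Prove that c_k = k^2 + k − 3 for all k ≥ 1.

Base case: c_1 = -1, and 1^2 + 1 − 3 = -1.
Assume c_m = m^2 + m − 3.
Then c_{m+1} = c_m + (2m + 2) = (m^2 + m − 3) + (2m + 2) = m^2 + 3m − 1,
and (m+1)^2 + (m+1) − 3 = m^2 + 3m − 1.
By induction, c_k = k^2 + k − 3 for all k ≥ 1.

c_k = k^2 + k − 3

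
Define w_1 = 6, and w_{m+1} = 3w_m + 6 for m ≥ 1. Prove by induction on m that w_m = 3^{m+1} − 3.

Base case: w_1 = 6, and 3^{1+1} − 3 = 9 − 3 = 6.
Assume w_k = 3^{k+1} − 3 for some k ≥ 1.
Then w_{k+1} = 3w_k + 6 = 3·(3^{k+1} − 3) + 6 = 3^{k+2} − 9 + 6 = 3^{k+2} − 3.
So the formula holds for k+1, and by induction w_m = 3^{m+1} − 3 for all m ≥ 1.

w_m = 3^{m+1} − 3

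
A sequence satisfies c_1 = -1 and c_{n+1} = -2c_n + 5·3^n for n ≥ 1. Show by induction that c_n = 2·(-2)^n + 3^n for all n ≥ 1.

Base case: c_1 = -1, and 2·(-2)^1 + 3^1 = -4 + 3 = -1.
Assume c_m = 2·(-2)^m + 3^m for some m ≥ 1.
Then c_{m+1} = -2c_m + 5·3^m = -2·(2·(-2)^m + 3^m) + 5·3^m = 2·(-2)^{m+1} − 2·3^m + 5·3^m = 2·(-2)^{m+1} + 3·3^m = 2·(-2)^{m+1} + 3^{m+1}.
By induction, c_n = 2·(-2)^n + 3^n for all n ≥ 1.

c_n = 2·(-2)^n + 3^n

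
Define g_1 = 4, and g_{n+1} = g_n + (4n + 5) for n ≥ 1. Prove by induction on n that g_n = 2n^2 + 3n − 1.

Base case: g_1 = 4, and 2·1^2 + 3·1 − 1 = 4.
Assume g_j = 2j^2 + 3j − 1.
Then g_{j+1} = g_j + (4j + 5) = (2j^2 + 3j − 1) + (4j + 5) = 2j^2 + 7j + 4,
and 2·(j+1)^2 + 3·(j+1) − 1 = 2j^2 + 7j + 4.
This completes the inductive step, so g_n = 2n^2 + 3n − 1 for all n ≥ 1.

g_n = 2n^2 + 3n − 1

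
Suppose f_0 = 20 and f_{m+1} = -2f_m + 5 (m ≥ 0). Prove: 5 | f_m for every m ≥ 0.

Base case: f_0 = 20 = 5·4, so 5 | f_0.
Assume 5 | f_r, so f_r = 5t for some integer t.
Then f_{r+1} = -2f_r + 5 = -2·(5t) + 5 = 5(-2t + 1), so 5 | f_{r+1}.
By induction, 5 | f_m for all m ≥ 0.

5 | f_m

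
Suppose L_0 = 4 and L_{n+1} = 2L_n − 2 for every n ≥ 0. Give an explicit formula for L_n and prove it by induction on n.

Claim: L_n = 2^{n+1} + 2.

Base case: L_0 = 4, and 2^{0+1} + 2 = 2 + 2 = 4.
Assume L_m = 2^{m+1} + 2 for some m ≥ 0.
Then L_{m+1} = 2L_m − 2 = 2·(2^{m+1} + 2) − 2 = 2^{m+2} + 4 − 2 = 2^{m+2} + 2.
Hence L_n = 2^{n+1} + 2 for every n ≥ 0, by induction.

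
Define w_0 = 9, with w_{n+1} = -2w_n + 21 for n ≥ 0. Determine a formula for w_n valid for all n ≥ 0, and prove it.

Claim: w_n = 2·(-2)^n + 7.

Base case: w_0 = 9, and 2·(-2)^0 + 7 = 2 + 7 = 9.
Assume w_k = 2·(-2)^k + 7 for some k ≥ 0.
Then w_{k+1} = -2w_k + 21 = -2·(2·(-2)^k + 7) + 21 = -4·(-2)^k − 14 + 21 = 2·(-2)^{k+1} + 7.
So the formula holds for k+1, and by induction w_n = 2·(-2)^n + 7 for all n ≥ 0.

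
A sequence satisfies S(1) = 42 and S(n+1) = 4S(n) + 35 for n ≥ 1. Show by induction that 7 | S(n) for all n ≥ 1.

Base case: S(1) = 42 = 7·6, so 7 | S(1).
Assume 7 | S(r), so S(r) = 7t for some integer t.
Then S(r+1) = 4S(r) + 35 = 4·(7t) + 35 = 7(4t + 5), so 7 | S(r+1).
Hence 7 | S(n) for every n ≥ 1, by induction.

7 | S(n)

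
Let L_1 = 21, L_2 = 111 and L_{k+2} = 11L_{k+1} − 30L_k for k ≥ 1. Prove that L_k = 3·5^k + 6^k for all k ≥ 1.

Base cases: L_1 = 21 and 3·5^1 + 6^1 = 21; L_2 = 111 and 3·5^2 + 6^2 = 111.
Assume L_j = 3·5^j + 6^j for all 1 ≤ j ≤ m, where m ≥ 2.
Then L_{m+1} = 11L_m − 30L_{m−1} = 11·(3·5^m + 6^m) − 30·(3·5^{m−1} + 6^{m−1}) = 3·(11·5 − 30)5^{m−1} + (11·6 − 30)6^{m−1} = 75·5^{m−1} + 36·6^{m−1} = 3·5^{m+1} + 6^{m+1}.
So the formula holds for m+1, and by strong induction L_k = 3·5^k + 6^k for all k ≥ 1.

L_k = 3·5^k + 6^k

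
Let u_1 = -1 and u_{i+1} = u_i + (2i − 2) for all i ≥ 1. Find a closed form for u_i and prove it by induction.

Claim: u_i = i^2 − 3i + 1.

Base case: u_1 = -1, and 1^2 − 3·1 + 1 = -1.
Assume u_j = j^2 − 3j + 1.
Then u_{j+1} = u_j + (2j − 2) = (j^2 − 3j + 1) + (2j − 2) = j^2 − j − 1,
and (j+1)^2 − 3·(j+1) + 1 = j^2 − j − 1.
Hence u_i = i^2 − 3i + 1 for every i ≥ 1, by induction.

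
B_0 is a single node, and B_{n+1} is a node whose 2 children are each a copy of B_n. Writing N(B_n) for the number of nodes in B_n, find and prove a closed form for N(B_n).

Claim: N(B_n) = 2^{n+1} − 1.

Base case: N(B_0) = 1, and 2^{0+1} − 1 = 1.
Assume N(B_j) = 2^{j+1} − 1.
Then N(B_{j+1}) = 1 + 2N(B_j) = 1 + 2(2^{j+1} − 1) = 2^{j+2} − 2 + 1 = 2^{j+2} − 1.
By induction, N(B_n) = 2^{n+1} − 1 for all n ≥ 0.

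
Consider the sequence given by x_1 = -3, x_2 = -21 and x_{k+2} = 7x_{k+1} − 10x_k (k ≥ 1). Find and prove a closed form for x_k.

Claim: x_k = -5^k + 2^k.

Base cases: x_1 = -3 and -5^1 + 2^1 = -3; x_2 = -21 and -5^2 + 2^2 = -21.
Assume x_j = -5^j + 2^j for all 1 ≤ j ≤ r, where r ≥ 2.
Then x_{r+1} = 7x_r − 10x_{r−1} = 7·(-5^r + 2^r) − 10·(-5^{r−1} + 2^{r−1}) = -(7·5 − 10)5^{r−1} + (7·2 − 10)2^{r−1} = -25·5^{r−1} + 4·2^{r−1} = -5^{r+1} + 2^{r+1}.
By strong induction, x_k = -5^k + 2^k for all k ≥ 1.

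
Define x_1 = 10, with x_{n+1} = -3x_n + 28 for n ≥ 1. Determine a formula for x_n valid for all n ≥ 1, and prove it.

Claim: x_n = -(-3)^n + 7.

Base case: x_1 = 10, and -(-3)^1 + 7 = 3 + 7 = 10.
Assume x_j = -(-3)^j + 7 for some j ≥ 1.
Then x_{j+1} = -3x_j + 28 = -3·(-(-3)^j + 7) + 28 = 3·(-3)^j − 21 + 28 = -(-3)^{j+1} + 7.
This completes the inductive step, so x_n = -(-3)^n + 7 for all n ≥ 1.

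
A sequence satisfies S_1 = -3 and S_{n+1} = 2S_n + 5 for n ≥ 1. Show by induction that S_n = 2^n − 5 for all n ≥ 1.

Base case: S_1 = -3, and 2^1 − 5 = 2 − 5 = -3.
Assume S_m = 2^m − 5 for some m ≥ 1.
Then S_{m+1} = 2S_m + 5 = 2·(2^m − 5) + 5 = 2^{m+1} − 10 + 5 = 2^{m+1} − 5.
So the formula holds for m+1, and by induction S_n = 2^n − 5 for all n ≥ 1.

S_n = 2^n − 5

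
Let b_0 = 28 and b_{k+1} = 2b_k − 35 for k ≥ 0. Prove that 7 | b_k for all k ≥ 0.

Base case: b_0 = 28 = 7·4, so 7 | b_0.
Assume 7 | b_m, so b_m = 7t for some integer t.
Then b_{m+1} = 2b_m − 35 = 2·(7t) − 35 = 7(2t − 5), so 7 | b_{m+1}.
This completes the inductive step, so 7 | b_k for all k ≥ 0.

7 | b_k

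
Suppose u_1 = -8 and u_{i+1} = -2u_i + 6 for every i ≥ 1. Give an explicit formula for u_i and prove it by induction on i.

Claim: u_i = 5·(-2)^i + 2.

Base case: u_1 = -8, and 5·(-2)^1 + 2 = -10 + 2 = -8.
Assume u_k = 5·(-2)^k + 2 for some k ≥ 1.
Then u_{k+1} = -2u_k + 6 = -2·(5·(-2)^k + 2) + 6 = -10·(-2)^k − 4 + 6 = 5·(-2)^{k+1} + 2.
This completes the inductive step, so u_i = 5·(-2)^i + 2 for all i ≥ 1.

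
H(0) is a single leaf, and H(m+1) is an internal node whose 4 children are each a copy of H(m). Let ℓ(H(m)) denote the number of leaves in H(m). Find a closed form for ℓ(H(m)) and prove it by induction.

Claim: ℓ(H(m)) = 4^m.

Base case: ℓ(H(0)) = 1, and 4^0 = 1.
Assume ℓ(H(r)) = 4^r.
Then ℓ(H(r+1)) = 4·ℓ(H(r)) = 4·4^r = 4^{r+1}.
Hence ℓ(H(m)) = 4^m for every m ≥ 0, by induction.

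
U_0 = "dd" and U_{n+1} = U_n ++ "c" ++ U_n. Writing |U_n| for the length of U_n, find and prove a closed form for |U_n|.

Claim: |U_n| = 3·2^n − 1.

Base case: |U_0| = 2, and 3·2^0 − 1 = 2.
Assume |U_k| = 3·2^k − 1.
Then |U_{k+1}| = |U_k| + 1 + |U_k| = 2|U_k| + 1 = 2(3·2^k − 1) + 1 = 3·2^{k+1} − 2 + 1 = 3·2^{k+1} − 1.
So the formula holds for k+1, and by induction |U_n| = 3·2^n − 1 for all n ≥ 0.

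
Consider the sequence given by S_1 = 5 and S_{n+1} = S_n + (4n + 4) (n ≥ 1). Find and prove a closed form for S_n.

Claim: S_n = 2n^2 + 2n + 1.

Base case: S_1 = 5, and 2·1^2 + 2·1 + 1 = 5.
Assume S_r = 2r^2 + 2r + 1.
Then S_{r+1} = S_r + (4r + 4) = (2r^2 + 2r + 1) + (4r + 4) = 2r^2 + 6r + 5,
and 2·(r+1)^2 + 2·(r+1) + 1 = 2r^2 + 6r + 5.
By induction, S_n = 2n^2 + 2n + 1 for all n ≥ 1.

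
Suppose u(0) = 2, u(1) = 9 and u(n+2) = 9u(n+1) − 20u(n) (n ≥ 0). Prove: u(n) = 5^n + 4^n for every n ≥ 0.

Base cases: u(0) = 2 and 5^0 + 4^0 = 2; u(1) = 9 and 5^1 + 4^1 = 9.
Assume u(j) = 5^j + 4^j for all 0 ≤ j ≤ m, where m ≥ 1.
Then u(m+1) = 9u(m) − 20u(m−1) = 9·(5^m + 4^m) − 20·(5^{m−1} + 4^{m−1}) = (9·5 − 20)5^{m−1} + (9·4 − 20)4^{m−1} = 25·5^{m−1} + 16·4^{m−1} = 5^{m+1} + 4^{m+1}.
So the formula holds for m+1, and by strong induction u(n) = 5^n + 4^n for all n ≥ 0.

u(n) = 5^n + 4^n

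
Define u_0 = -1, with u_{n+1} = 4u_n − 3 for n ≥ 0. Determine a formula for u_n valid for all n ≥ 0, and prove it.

Claim: u_n = -2·4^n + 1.

Base case: u_0 = -1, and -2·4^0 + 1 = -2 + 1 = -1.
Assume u_k = -2·4^k + 1 for some k ≥ 0.
Then u_{k+1} = 4u_k − 3 = 4·(-2·4^k + 1) − 3 = -8·4^k + 4 − 3 = -2·4^{k+1} + 1.
By induction, u_n = -2·4^n + 1 for all n ≥ 0.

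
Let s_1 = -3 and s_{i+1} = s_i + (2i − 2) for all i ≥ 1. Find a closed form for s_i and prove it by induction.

Claim: s_i = i^2 − 3i − 1.

Base case: s_1 = -3, and 1^2 − 3·1 − 1 = -3.
Assume s_m = m^2 − 3m − 1.
Then s_{m+1} = s_m + (2m − 2) = (m^2 − 3m − 1) + (2m − 2) = m^2 − m − 3,
and (m+1)^2 − 3·(m+1) − 1 = m^2 − m − 3.
By induction, s_i = i^2 − 3i − 1 for all i ≥ 1.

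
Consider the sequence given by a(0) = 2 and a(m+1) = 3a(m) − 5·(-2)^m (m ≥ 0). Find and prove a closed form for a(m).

Claim: a(m) = 3^m + (-2)^m.

Base case: a(0) = 2, and 3^0 + (-2)^0 = 1 + 1 = 2.
Assume a(k) = 3^k + (-2)^k for some k ≥ 0.
Then a(k+1) = 3a(k) − 5·(-2)^k = 3·(3^k + (-2)^k) − 5·(-2)^k = 3^{k+1} + 3·(-2)^k − 5·(-2)^k = 3^{k+1} − 2·(-2)^k = 3^{k+1} + (-2)^{k+1}.
By induction, a(m) = 3^m + (-2)^m for all m ≥ 0.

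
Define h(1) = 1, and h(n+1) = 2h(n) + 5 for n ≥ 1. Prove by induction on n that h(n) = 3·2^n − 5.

Base case: h(1) = 1, and 3·2^1 − 5 = 6 − 5 = 1.
Assume h(j) = 3·2^j − 5 for some j ≥ 1.
Then h(j+1) = 2h(j) + 5 = 2·(3·2^j − 5) + 5 = 6·2^j − 10 + 5 = 3·2^{j+1} − 5.
This completes the inductive step, so h(n) = 3·2^n − 5 for all n ≥ 1.

h(n) = 3·2^n − 5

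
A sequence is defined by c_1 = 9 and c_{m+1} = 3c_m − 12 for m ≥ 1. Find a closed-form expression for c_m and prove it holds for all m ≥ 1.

Claim: c_m = 3^m + 6.

Base case: c_1 = 9, and 3^1 + 6 = 3 + 6 = 9.
Assume c_j = 3^j + 6 for some j ≥ 1.
Then c_{j+1} = 3c_j − 12 = 3·(3^j + 6) − 12 = 3^{j+1} + 18 − 12 = 3^{j+1} + 6.
By induction, c_m = 3^m + 6 for all m ≥ 1.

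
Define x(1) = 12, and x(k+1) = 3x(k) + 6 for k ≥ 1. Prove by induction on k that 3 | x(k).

Base case: x(1) = 12 = 3·4, so 3 | x(1).
Assume 3 | x(r), so x(r) = 3t for some integer t.
Then x(r+1) = 3x(r) + 6 = 3·(3t) + 6 = 3(3t + 2), so 3 | x(r+1).
By induction, 3 | x(k) for all k ≥ 1.

3 | x(k)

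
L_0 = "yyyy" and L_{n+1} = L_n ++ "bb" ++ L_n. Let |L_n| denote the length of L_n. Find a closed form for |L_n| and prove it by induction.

Claim: |L_n| = 6·2^n − 2.

Base case: |L_0| = 4, and 6·2^0 − 2 = 4.
Assume |L_m| = 6·2^m − 2.
Then |L_{m+1}| = |L_m| + 2 + |L_m| = 2|L_m| + 2 = 2(6·2^m − 2) + 2 = 6·2^{m+1} − 4 + 2 = 6·2^{m+1} − 2.
Hence |L_n| = 6·2^n − 2 for every n ≥ 0, by induction.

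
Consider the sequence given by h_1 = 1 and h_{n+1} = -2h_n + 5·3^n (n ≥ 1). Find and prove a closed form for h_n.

Claim: h_n = (-2)^n + 3^n.

Base case: h_1 = 1, and (-2)^1 + 3^1 = -2 + 3 = 1.
Assume h_k = (-2)^k + 3^k for some k ≥ 1.
Then h_{k+1} = -2h_k + 5·3^k = -2·((-2)^k + 3^k) + 5·3^k = (-2)^{k+1} − 2·3^k + 5·3^k = (-2)^{k+1} + 3·3^k = (-2)^{k+1} + 3^{k+1}.
Hence h_n = (-2)^n + 3^n for every n ≥ 1, by induction.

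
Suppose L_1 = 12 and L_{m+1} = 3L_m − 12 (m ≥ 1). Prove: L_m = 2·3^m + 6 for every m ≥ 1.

Base case: L_1 = 12, and 2·3^1 + 6 = 6 + 6 = 12.
Assume L_r = 2·3^r + 6 for some r ≥ 1.
Then L_{r+1} = 3L_r − 12 = 3·(2·3^r + 6) − 12 = 6·3^r + 18 − 12 = 2·3^{r+1} + 6.
Hence L_m = 2·3^m + 6 for every m ≥ 1, by induction.

L_m = 2·3^m + 6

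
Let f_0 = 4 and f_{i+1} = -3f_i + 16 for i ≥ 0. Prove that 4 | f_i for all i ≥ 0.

Base case: f_0 = 4 = 4·1, so 4 | f_0.
Assume 4 | f_k, so f_k = 4t for some integer t.
Then f_{k+1} = -3f_k + 16 = -3·(4t) + 16 = 4(-3t + 4), so 4 | f_{k+1}.
By induction, 4 | f_i for all i ≥ 0.

4 | f_i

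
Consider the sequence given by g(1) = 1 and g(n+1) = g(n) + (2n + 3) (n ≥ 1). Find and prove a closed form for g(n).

Claim: g(n) = n^2 + 2n − 2.

Base case: g(1) = 1, and 1^2 + 2·1 − 2 = 1.
Assume g(k) = k^2 + 2k − 2.
Then g(k+1) = g(k) + (2k + 3) = (k^2 + 2k − 2) + (2k + 3) = k^2 + 4k + 1,
and (k+1)^2 + 2·(k+1) − 2 = k^2 + 4k + 1.
Hence g(n) = n^2 + 2n − 2 for every n ≥ 1, by induction.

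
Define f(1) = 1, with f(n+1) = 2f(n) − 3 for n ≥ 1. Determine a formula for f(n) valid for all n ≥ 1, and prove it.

Claim: f(n) = -2^n + 3.

Base case: f(1) = 1, and -2^1 + 3 = -2 + 3 = 1.
Assume f(j) = -2^j + 3 for some j ≥ 1.
Then f(j+1) = 2f(j) − 3 = 2·(-2^j + 3) − 3 = -2^{j+1} + 6 − 3 = -2^{j+1} + 3.
This completes the inductive step, so f(n) = -2^n + 3 for all n ≥ 1.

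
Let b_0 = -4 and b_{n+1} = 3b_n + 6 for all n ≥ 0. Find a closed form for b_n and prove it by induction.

Claim: b_n = -3^n − 3.

Base case: b_0 = -4, and -3^0 − 3 = -1 − 3 = -4.
Assume b_j = -3^j − 3 for some j ≥ 0.
Then b_{j+1} = 3b_j + 6 = 3·(-3^j − 3) + 6 = -3^{j+1} − 9 + 6 = -3^{j+1} − 3.
So the formula holds for j+1, and by induction b_n = -3^n − 3 for all n ≥ 0.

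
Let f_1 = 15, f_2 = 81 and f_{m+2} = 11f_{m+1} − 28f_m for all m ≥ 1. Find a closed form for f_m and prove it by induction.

Claim: f_m = 7^m + 2·4^m.

Base cases: f_1 = 15 and 7^1 + 2·4^1 = 15; f_2 = 81 and 7^2 + 2·4^2 = 81.
Assume f_j = 7^j + 2·4^j for all 1 ≤ j ≤ r, where r ≥ 2.
Then f_{r+1} = 11f_r − 28f_{r−1} = 11·(7^r + 2·4^r) − 28·(7^{r−1} + 2·4^{r−1}) = (11·7 − 28)7^{r−1} + 2·(11·4 − 28)4^{r−1} = 49·7^{r−1} + 32·4^{r−1} = 7^{r+1} + 2·4^{r+1}.
Hence f_m = 7^m + 2·4^m for every m ≥ 1, by strong induction.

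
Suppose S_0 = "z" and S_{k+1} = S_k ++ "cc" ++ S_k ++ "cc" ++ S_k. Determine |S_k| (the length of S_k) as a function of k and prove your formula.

Claim: |S_k| = 3^{k+1} − 2.

Base case: |S_0| = 1, and 3^{0+1} − 2 = 1.
Assume |S_m| = 3^{m+1} − 2.
Then |S_{m+1}| = 3|S_m| + 4 = 3(3^{m+1} − 2) + 4 = 3^{m+2} − 6 + 4 = 3^{m+2} − 2.
This completes the inductive step, so |S_k| = 3^{k+1} − 2 for all k ≥ 0.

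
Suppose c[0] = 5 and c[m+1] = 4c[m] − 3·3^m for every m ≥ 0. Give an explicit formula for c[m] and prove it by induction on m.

Claim: c[m] = 2·4^m + 3·3^m.

Base case: c[0] = 5, and 2·4^0 + 3·3^0 = 2 + 3 = 5.
Assume c[j] = 2·4^j + 3·3^j for some j ≥ 0.
Then c[j+1] = 4c[j] − 3·3^j = 4·(2·4^j + 3·3^j) − 3·3^j = 2·4^{j+1} + 12·3^j − 3·3^j = 2·4^{j+1} + 9·3^j = 2·4^{j+1} + 3·3^{j+1}.
By induction, c[m] = 2·4^m + 3·3^m for all m ≥ 0.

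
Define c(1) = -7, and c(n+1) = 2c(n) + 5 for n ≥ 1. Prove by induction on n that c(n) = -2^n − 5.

Base case: c(1) = -7, and -2^1 − 5 = -2 − 5 = -7.
Assume c(r) = -2^r − 5 for some r ≥ 1.
Then c(r+1) = 2c(r) + 5 = 2·(-2^r − 5) + 5 = -2^{r+1} − 10 + 5 = -2^{r+1} − 5.
By induction, c(n) = -2^n − 5 for all n ≥ 1.

c(n) = -2^n − 5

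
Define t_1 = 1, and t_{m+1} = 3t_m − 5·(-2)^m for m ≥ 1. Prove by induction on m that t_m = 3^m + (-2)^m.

Base case: t_1 = 1, and 3^1 + (-2)^1 = 3 − 2 = 1.
Assume t_j = 3^j + (-2)^j for some j ≥ 1.
Then t_{j+1} = 3t_j − 5·(-2)^j = 3·(3^j + (-2)^j) − 5·(-2)^j = 3^{j+1} + 3·(-2)^j − 5·(-2)^j = 3^{j+1} − 2·(-2)^j = 3^{j+1} + (-2)^{j+1}.
Hence t_m = 3^m + (-2)^m for every m ≥ 1, by induction.

t_m = 3^m + (-2)^m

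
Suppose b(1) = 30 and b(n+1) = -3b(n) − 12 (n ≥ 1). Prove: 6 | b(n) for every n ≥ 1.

Base case: b(1) = 30 = 6·5, so 6 | b(1).
Assume 6 | b(m), so b(m) = 6t for some integer t.
Then b(m+1) = -3b(m) − 12 = -3·(6t) − 12 = 6(-3t − 2), so 6 | b(m+1).
Hence 6 | b(n) for every n ≥ 1, by induction.

6 | b(n)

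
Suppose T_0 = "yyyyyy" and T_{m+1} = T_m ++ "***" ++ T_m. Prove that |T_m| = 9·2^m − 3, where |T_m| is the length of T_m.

Base case: |T_0| = 6, and 9·2^0 − 3 = 6.
Assume |T_k| = 9·2^k − 3.
Then |T_{k+1}| = |T_k| + 3 + |T_k| = 2|T_k| + 3 = 2(9·2^k − 3) + 3 = 9·2^{k+1} − 6 + 3 = 9·2^{k+1} − 3.
This completes the inductive step, so |T_m| = 9·2^m − 3 for all m ≥ 0.

|T_m| = 9·2^m − 3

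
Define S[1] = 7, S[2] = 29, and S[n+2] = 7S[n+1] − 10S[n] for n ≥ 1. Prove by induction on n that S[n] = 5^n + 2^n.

Base cases: S[1] = 7 and 5^1 + 2^1 = 7; S[2] = 29 and 5^2 + 2^2 = 29.
Assume S[j] = 5^j + 2^j for all 1 ≤ j ≤ k, where k ≥ 2.
Then S[k+1] = 7S[k] − 10S[k−1] = 7·(5^k + 2^k) − 10·(5^{k−1} + 2^{k−1}) = (7·5 − 10)5^{k−1} + (7·2 − 10)2^{k−1} = 25·5^{k−1} + 4·2^{k−1} = 5^{k+1} + 2^{k+1}.
So the formula holds for k+1, and by strong induction S[n] = 5^n + 2^n for all n ≥ 1.

S[n] = 5^n + 2^n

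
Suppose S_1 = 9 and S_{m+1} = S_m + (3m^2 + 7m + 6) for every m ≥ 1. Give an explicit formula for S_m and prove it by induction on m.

Claim: S_m = m^3 + 2m^2 + 3m + 3.

Base case: S_1 = 9, and 1^3 + 2·1^2 + 3·1 + 3 = 9.
Assume S_j = j^3 + 2j^2 + 3j + 3.
Then S_{j+1} = S_j + (3j^2 + 7j + 6) = (j^3 + 2j^2 + 3j + 3) + (3j^2 + 7j + 6) = j^3 + 5j^2 + 10j + 9,
and (j+1)^3 + 2·(j+1)^2 + 3·(j+1) + 3 = j^3 + 5j^2 + 10j + 9.
By induction, S_m = m^3 + 2m^2 + 3m + 3 for all m ≥ 1.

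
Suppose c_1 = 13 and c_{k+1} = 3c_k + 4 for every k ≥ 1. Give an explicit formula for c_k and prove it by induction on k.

Claim: c_k = 5·3^k − 2.

Base case: c_1 = 13, and 5·3^1 − 2 = 15 − 2 = 13.
Assume c_r = 5·3^r − 2 for some r ≥ 1.
Then c_{r+1} = 3c_r + 4 = 3·(5·3^r − 2) + 4 = 15·3^r − 6 + 4 = 5·3^{r+1} − 2.
So the formula holds for r+1, and by induction c_k = 5·3^k − 2 for all k ≥ 1.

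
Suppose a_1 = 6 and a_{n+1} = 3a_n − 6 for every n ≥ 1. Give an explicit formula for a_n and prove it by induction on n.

Claim: a_n = 3^n + 3.

Base case: a_1 = 6, and 3^1 + 3 = 3 + 3 = 6.
Assume a_j = 3^j + 3 for some j ≥ 1.
Then a_{j+1} = 3a_j − 6 = 3·(3^j + 3) − 6 = 3^{j+1} + 9 − 6 = 3^{j+1} + 3.
This completes the inductive step, so a_n = 3^n + 3 for all n ≥ 1.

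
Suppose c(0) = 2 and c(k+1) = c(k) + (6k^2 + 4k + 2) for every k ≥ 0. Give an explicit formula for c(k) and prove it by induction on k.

Claim: c(k) = 2k^3 − k^2 + k + 2.

Base case: c(0) = 2, and 2·0^3 − 0^2 + 0 + 2 = 2.
Assume c(j) = 2j^3 − j^2 + j + 2.
Then c(j+1) = c(j) + (6j^2 + 4j + 2) = (2j^3 − j^2 + j + 2) + (6j^2 + 4j + 2) = 2j^3 + 5j^2 + 5j + 4,
and 2·(j+1)^3 − (j+1)^2 + (j+1) + 2 = 2j^3 + 5j^2 + 5j + 4.
Hence c(k) = 2k^3 − k^2 + k + 2 for every k ≥ 0, by induction.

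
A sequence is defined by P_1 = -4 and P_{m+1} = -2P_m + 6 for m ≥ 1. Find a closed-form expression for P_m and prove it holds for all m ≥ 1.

Claim: P_m = 3·(-2)^m + 2.

Base case: P_1 = -4, and 3·(-2)^1 + 2 = -6 + 2 = -4.
Assume P_j = 3·(-2)^j + 2 for some j ≥ 1.
Then P_{j+1} = -2P_j + 6 = -2·(3·(-2)^j + 2) + 6 = -6·(-2)^j − 4 + 6 = 3·(-2)^{j+1} + 2.
This completes the inductive step, so P_m = 3·(-2)^m + 2 for all m ≥ 1.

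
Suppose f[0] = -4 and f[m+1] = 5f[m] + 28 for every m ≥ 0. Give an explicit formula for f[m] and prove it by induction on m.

Claim: f[m] = 3·5^m − 7.

Base case: f[0] = -4, and 3·5^0 − 7 = 3 − 7 = -4.
Assume f[r] = 3·5^r − 7 for some r ≥ 0.
Then f[r+1] = 5f[r] + 28 = 5·(3·5^r − 7) + 28 = 15·5^r − 35 + 28 = 3·5^{r+1} − 7.
So the formula holds for r+1, and by induction f[m] = 3·5^m − 7 for all m ≥ 0.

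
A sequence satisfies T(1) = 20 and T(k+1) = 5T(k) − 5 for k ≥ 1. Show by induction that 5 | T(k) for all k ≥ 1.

Base case: T(1) = 20 = 5·4, so 5 | T(1).
Assume 5 | T(r), so T(r) = 5t for some integer t.
Then T(r+1) = 5T(r) − 5 = 5·(5t) − 5 = 5(5t − 1), so 5 | T(r+1).
So the property holds for r+1, and by induction 5 | T(k) for all k ≥ 1.

5 | T(k)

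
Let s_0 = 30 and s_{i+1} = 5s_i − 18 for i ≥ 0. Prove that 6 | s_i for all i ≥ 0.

Base case: s_0 = 30 = 6·5, so 6 | s_0.
Assume 6 | s_j, so s_j = 6t for some integer t.
Then s_{j+1} = 5s_j − 18 = 5·(6t) − 18 = 6(5t − 3), so 6 | s_{j+1}.
Hence 6 | s_i for every i ≥ 0, by induction.

6 | s_i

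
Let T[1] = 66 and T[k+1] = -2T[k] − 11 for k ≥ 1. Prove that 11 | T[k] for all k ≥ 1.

Base case: T[1] = 66 = 11·6, so 11 | T[1].
Assume 11 | T[j], so T[j] = 11t for some integer t.
Then T[j+1] = -2T[j] − 11 = -2·(11t) − 11 = 11(-2t − 1), so 11 | T[j+1].
By induction, 11 | T[k] for all k ≥ 1.

11 | T[k]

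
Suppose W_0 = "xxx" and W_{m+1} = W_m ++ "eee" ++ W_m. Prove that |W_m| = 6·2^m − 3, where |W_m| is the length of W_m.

Base case: |W_0| = 3, and 6·2^0 − 3 = 3.
Assume |W_r| = 6·2^r − 3.
Then |W_{r+1}| = |W_r| + 3 + |W_r| = 2|W_r| + 3 = 2(6·2^r − 3) + 3 = 6·2^{r+1} − 6 + 3 = 6·2^{r+1} − 3.
Hence |W_m| = 6·2^m − 3 for every m ≥ 0, by induction.

|W_m| = 6·2^m − 3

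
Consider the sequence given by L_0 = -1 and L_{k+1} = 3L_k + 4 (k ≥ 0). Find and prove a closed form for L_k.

Claim: L_k = 3^k − 2.

Base case: L_0 = -1, and 3^0 − 2 = 1 − 2 = -1.
Assume L_r = 3^r − 2 for some r ≥ 0.
Then L_{r+1} = 3L_r + 4 = 3·(3^r − 2) + 4 = 3^{r+1} − 6 + 4 = 3^{r+1} − 2.
Hence L_k = 3^k − 2 for every k ≥ 0, by induction.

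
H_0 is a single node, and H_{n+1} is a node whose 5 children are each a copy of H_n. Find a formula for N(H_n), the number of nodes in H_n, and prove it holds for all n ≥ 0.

Claim: N(H_n) = (5^{n+1} − 1)/4.

Base case: N(H_0) = 1, and (5^{0+1} − 1)/4 = 1.
Assume N(H_k) = (5^{k+1} − 1)/4.
Then N(H_{k+1}) = 1 + 5N(H_k) = 1 + 5·(5^{k+1} − 1)/4 = 1 + (5^{k+2} − 5)/4 = (4 + 5^{k+2} − 5)/4 = (5^{k+2} − 1)/4.
Hence N(H_n) = (5^{n+1} − 1)/4 for every n ≥ 0, by induction.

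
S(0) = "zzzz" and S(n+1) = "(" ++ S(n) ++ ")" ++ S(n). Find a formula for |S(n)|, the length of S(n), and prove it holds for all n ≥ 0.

Claim: |S(n)| = 6·2^n − 2.

Base case: |S(0)| = 4, and 6·2^0 − 2 = 4.
Assume |S(k)| = 6·2^k − 2.
Then |S(k+1)| = 1 + |S(k)| + 1 + |S(k)| = 2|S(k)| + 2 = 2(6·2^k − 2) + 2 = 6·2^{k+1} − 4 + 2 = 6·2^{k+1} − 2.
Hence |S(n)| = 6·2^n − 2 for every n ≥ 0, by induction.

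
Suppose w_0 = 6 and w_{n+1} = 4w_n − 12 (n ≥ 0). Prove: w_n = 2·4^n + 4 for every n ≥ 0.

Base case: w_0 = 6, and 2·4^0 + 4 = 2 + 4 = 6.
Assume w_k = 2·4^k + 4 for some k ≥ 0.
Then w_{k+1} = 4w_k − 12 = 4·(2·4^k + 4) − 12 = 8·4^k + 16 − 12 = 2·4^{k+1} + 4.
So the formula holds for k+1, and by induction w_n = 2·4^n + 4 for all n ≥ 0.

w_n = 2·4^n + 4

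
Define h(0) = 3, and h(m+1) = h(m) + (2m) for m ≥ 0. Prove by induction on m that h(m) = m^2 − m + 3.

Base case: h(0) = 3, and 0^2 − 0 + 3 = 3.
Assume h(r) = r^2 − r + 3.
Then h(r+1) = h(r) + (2r) = (r^2 − r + 3) + (2r) = r^2 + r + 3,
and (r+1)^2 − (r+1) + 3 = r^2 + r + 3.
Hence h(m) = m^2 − m + 3 for every m ≥ 0, by induction.

h(m) = m^2 − m + 3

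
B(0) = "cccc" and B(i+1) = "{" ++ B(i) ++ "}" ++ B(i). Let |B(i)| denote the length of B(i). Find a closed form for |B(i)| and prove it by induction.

Claim: |B(i)| = 6·2^i − 2.

Base case: |B(0)| = 4, and 6·2^0 − 2 = 4.
Assume |B(k)| = 6·2^k − 2.
Then |B(k+1)| = 1 + |B(k)| + 1 + |B(k)| = 2|B(k)| + 2 = 2(6·2^k − 2) + 2 = 6·2^{k+1} − 4 + 2 = 6·2^{k+1} − 2.
By induction, |B(i)| = 6·2^i − 2 for all i ≥ 0.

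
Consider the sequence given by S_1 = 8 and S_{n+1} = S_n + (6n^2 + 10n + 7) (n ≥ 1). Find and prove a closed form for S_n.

Claim: S_n = 2n^3 + 2n^2 + 3n + 1.

Base case: S_1 = 8, and 2·1^3 + 2·1^2 + 3·1 + 1 = 8.
Assume S_j = 2j^3 + 2j^2 + 3j + 1.
Then S_{j+1} = S_j + (6j^2 + 10j + 7) = (2j^3 + 2j^2 + 3j + 1) + (6j^2 + 10j + 7) = 2j^3 + 8j^2 + 13j + 8,
and 2·(j+1)^3 + 2·(j+1)^2 + 3·(j+1) + 1 = 2j^3 + 8j^2 + 13j + 8.
Hence S_n = 2n^3 + 2n^2 + 3n + 1 for every n ≥ 1, by induction.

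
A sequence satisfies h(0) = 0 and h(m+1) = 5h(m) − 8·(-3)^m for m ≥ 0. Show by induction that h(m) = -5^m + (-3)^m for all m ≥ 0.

Base case: h(0) = 0, and -5^0 + (-3)^0 = -1 + 1 = 0.
Assume h(k) = -5^k + (-3)^k for some k ≥ 0.
Then h(k+1) = 5h(k) − 8·(-3)^k = 5·(-5^k + (-3)^k) − 8·(-3)^k = -5^{k+1} + 5·(-3)^k − 8·(-3)^k = -5^{k+1} − 3·(-3)^k = -5^{k+1} + (-3)^{k+1}.
By induction, h(m) = -5^m + (-3)^m for all m ≥ 0.

h(m) = -5^m + (-3)^m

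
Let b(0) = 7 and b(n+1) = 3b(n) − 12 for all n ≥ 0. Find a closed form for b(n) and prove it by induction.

Claim: b(n) = 3^n + 6.

Base case: b(0) = 7, and 3^0 + 6 = 1 + 6 = 7.
Assume b(k) = 3^k + 6 for some k ≥ 0.
Then b(k+1) = 3b(k) − 12 = 3·(3^k + 6) − 12 = 3^{k+1} + 18 − 12 = 3^{k+1} + 6.
By induction, b(n) = 3^n + 6 for all n ≥ 0.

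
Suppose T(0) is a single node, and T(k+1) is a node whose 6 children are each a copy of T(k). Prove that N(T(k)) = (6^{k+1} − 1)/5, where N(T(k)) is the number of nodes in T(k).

Base case: N(T(0)) = 1, and (6^{0+1} − 1)/5 = 1.
Assume N(T(j)) = (6^{j+1} − 1)/5.
Then N(T(j+1)) = 1 + 6N(T(j)) = 1 + 6·(6^{j+1} − 1)/5 = 1 + (6^{j+2} − 6)/5 = (5 + 6^{j+2} − 6)/5 = (6^{j+2} − 1)/5.
Hence N(T(k)) = (6^{k+1} − 1)/5 for every k ≥ 0, by induction.

N(T(k)) = (6^{k+1} − 1)/5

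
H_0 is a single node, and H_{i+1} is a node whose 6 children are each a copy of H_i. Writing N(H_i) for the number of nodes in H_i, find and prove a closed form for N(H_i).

Claim: N(H_i) = (6^{i+1} − 1)/5.

Base case: N(H_0) = 1, and (6^{0+1} − 1)/5 = 1.
Assume N(H_m) = (6^{m+1} − 1)/5.
Then N(H_{m+1}) = 1 + 6N(H_m) = 1 + 6·(6^{m+1} − 1)/5 = 1 + (6^{m+2} − 6)/5 = (5 + 6^{m+2} − 6)/5 = (6^{m+2} − 1)/5.
By induction, N(H_i) = (6^{i+1} − 1)/5 for all i ≥ 0.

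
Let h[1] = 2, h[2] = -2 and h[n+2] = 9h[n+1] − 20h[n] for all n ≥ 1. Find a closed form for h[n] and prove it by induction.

Claim: h[n] = 3·4^n − 2·5^n.

Base cases: h[1] = 2 and 3·4^1 − 2·5^1 = 2; h[2] = -2 and 3·4^2 − 2·5^2 = -2.
Assume h[j] = 3·4^j − 2·5^j for all 1 ≤ j ≤ r, where r ≥ 2.
Then h[r+1] = 9h[r] − 20h[r−1] = 9·(3·4^r − 2·5^r) − 20·(3·4^{r−1} − 2·5^{r−1}) = 3·(9·4 − 20)4^{r−1} − 2·(9·5 − 20)5^{r−1} = 48·4^{r−1} − 50·5^{r−1} = 3·4^{r+1} − 2·5^{r+1}.
So the formula holds for r+1, and by strong induction h[n] = 3·4^n − 2·5^n for all n ≥ 1.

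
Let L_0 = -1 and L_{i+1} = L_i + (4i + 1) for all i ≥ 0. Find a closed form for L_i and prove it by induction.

Claim: L_i = 2i^2 − i − 1.

Base case: L_0 = -1, and 2·0^2 − 0 − 1 = -1.
Assume L_m = 2m^2 − m − 1.
Then L_{m+1} = L_m + (4m + 1) = (2m^2 − m − 1) + (4m + 1) = 2m^2 + 3m,
and 2·(m+1)^2 − (m+1) − 1 = 2m^2 + 3m.
Hence L_i = 2i^2 − i − 1 for every i ≥ 0, by induction.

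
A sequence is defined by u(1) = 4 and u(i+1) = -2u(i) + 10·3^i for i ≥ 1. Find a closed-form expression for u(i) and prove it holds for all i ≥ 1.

Claim: u(i) = (-2)^i + 2·3^i.

Base case: u(1) = 4, and (-2)^1 + 2·3^1 = -2 + 6 = 4.
Assume u(j) = (-2)^j + 2·3^j for some j ≥ 1.
Then u(j+1) = -2u(j) + 10·3^j = -2·((-2)^j + 2·3^j) + 10·3^j = (-2)^{j+1} − 4·3^j + 10·3^j = (-2)^{j+1} + 6·3^j = (-2)^{j+1} + 2·3^{j+1}.
By induction, u(i) = (-2)^i + 2·3^i for all i ≥ 1.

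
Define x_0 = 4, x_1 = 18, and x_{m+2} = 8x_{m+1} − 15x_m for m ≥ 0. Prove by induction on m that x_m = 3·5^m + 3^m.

Base cases: x_0 = 4 and 3·5^0 + 3^0 = 4; x_1 = 18 and 3·5^1 + 3^1 = 18.
Assume x_i = 3·5^i + 3^i for all 0 ≤ i ≤ j, where j ≥ 1.
Then x_{j+1} = 8x_j − 15x_{j−1} = 8·(3·5^j + 3^j) − 15·(3·5^{j−1} + 3^{j−1}) = 3·(8·5 − 15)5^{j−1} + (8·3 − 15)3^{j−1} = 75·5^{j−1} + 9·3^{j−1} = 3·5^{j+1} + 3^{j+1}.
This completes the inductive step, so x_m = 3·5^m + 3^m for all m ≥ 0.

x_m = 3·5^m + 3^m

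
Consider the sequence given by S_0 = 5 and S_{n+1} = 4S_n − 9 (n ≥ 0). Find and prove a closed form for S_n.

Claim: S_n = 2·4^n + 3.

Base case: S_0 = 5, and 2·4^0 + 3 = 2 + 3 = 5.
Assume S_k = 2·4^k + 3 for some k ≥ 0.
Then S_{k+1} = 4S_k − 9 = 4·(2·4^k + 3) − 9 = 8·4^k + 12 − 9 = 2·4^{k+1} + 3.
This completes the inductive step, so S_n = 2·4^n + 3 for all n ≥ 0.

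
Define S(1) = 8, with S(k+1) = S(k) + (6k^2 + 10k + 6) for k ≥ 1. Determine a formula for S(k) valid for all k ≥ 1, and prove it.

Claim: S(k) = 2k^3 + 2k^2 + 2k + 2.

Base case: S(1) = 8, and 2·1^3 + 2·1^2 + 2·1 + 2 = 8.
Assume S(m) = 2m^3 + 2m^2 + 2m + 2.
Then S(m+1) = S(m) + (6m^2 + 10m + 6) = (2m^3 + 2m^2 + 2m + 2) + (6m^2 + 10m + 6) = 2m^3 + 8m^2 + 12m + 8,
and 2·(m+1)^3 + 2·(m+1)^2 + 2·(m+1) + 2 = 2m^3 + 8m^2 + 12m + 8.
Hence S(k) = 2k^3 + 2k^2 + 2k + 2 for every k ≥ 1, by induction.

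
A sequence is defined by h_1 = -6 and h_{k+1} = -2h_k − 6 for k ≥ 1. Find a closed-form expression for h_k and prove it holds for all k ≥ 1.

Claim: h_k = 2·(-2)^k − 2.

Base case: h_1 = -6, and 2·(-2)^1 − 2 = -4 − 2 = -6.
Assume h_j = 2·(-2)^j − 2 for some j ≥ 1.
Then h_{j+1} = -2h_j − 6 = -2·(2·(-2)^j − 2) − 6 = -4·(-2)^j + 4 − 6 = 2·(-2)^{j+1} − 2.
Hence h_k = 2·(-2)^k − 2 for every k ≥ 1, by induction.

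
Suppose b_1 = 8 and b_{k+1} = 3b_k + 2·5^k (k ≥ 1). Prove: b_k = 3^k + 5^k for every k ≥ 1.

Base case: b_1 = 8, and 3^1 + 5^1 = 3 + 5 = 8.
Assume b_m = 3^m + 5^m for some m ≥ 1.
Then b_{m+1} = 3b_m + 2·5^m = 3·(3^m + 5^m) + 2·5^m = 3^{m+1} + 3·5^m + 2·5^m = 3^{m+1} + 5·5^m = 3^{m+1} + 5^{m+1}.
This completes the inductive step, so b_k = 3^k + 5^k for all k ≥ 1.

b_k = 3^k + 5^k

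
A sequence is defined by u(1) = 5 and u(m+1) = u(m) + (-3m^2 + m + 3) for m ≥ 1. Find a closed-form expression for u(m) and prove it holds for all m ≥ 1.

Claim: u(m) = -m^3 + 2m^2 + 2m + 2.

Base case: u(1) = 5, and -1^3 + 2·1^2 + 2·1 + 2 = 5.
Assume u(r) = -r^3 + 2r^2 + 2r + 2.
Then u(r+1) = u(r) + (-3r^2 + r + 3) = (-r^3 + 2r^2 + 2r + 2) + (-3r^2 + r + 3) = -r^3 − r^2 + 3r + 5,
and -(r+1)^3 + 2·(r+1)^2 + 2·(r+1) + 2 = -r^3 − r^2 + 3r + 5.
This completes the inductive step, so u(m) = -m^3 + 2m^2 + 2m + 2 for all m ≥ 1.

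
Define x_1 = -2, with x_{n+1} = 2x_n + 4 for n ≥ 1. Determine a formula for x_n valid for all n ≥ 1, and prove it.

Claim: x_n = 2^n − 4.

Base case: x_1 = -2, and 2^1 − 4 = 2 − 4 = -2.
Assume x_k = 2^k − 4 for some k ≥ 1.
Then x_{k+1} = 2x_k + 4 = 2·(2^k − 4) + 4 = 2^{k+1} − 8 + 4 = 2^{k+1} − 4.
Hence x_n = 2^n − 4 for every n ≥ 1, by induction.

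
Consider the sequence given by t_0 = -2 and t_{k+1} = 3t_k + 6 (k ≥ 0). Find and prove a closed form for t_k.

Claim: t_k = 3^k − 3.

Base case: t_0 = -2, and 3^0 − 3 = 1 − 3 = -2.
Assume t_r = 3^r − 3 for some r ≥ 0.
Then t_{r+1} = 3t_r + 6 = 3·(3^r − 3) + 6 = 3^{r+1} − 9 + 6 = 3^{r+1} − 3.
Hence t_k = 3^k − 3 for every k ≥ 0, by induction.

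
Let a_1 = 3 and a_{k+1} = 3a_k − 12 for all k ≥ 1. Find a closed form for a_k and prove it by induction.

Claim: a_k = -3^k + 6.

Base case: a_1 = 3, and -3^1 + 6 = -3 + 6 = 3.
Assume a_j = -3^j + 6 for some j ≥ 1.
Then a_{j+1} = 3a_j − 12 = 3·(-3^j + 6) − 12 = -3^{j+1} + 18 − 12 = -3^{j+1} + 6.
Hence a_k = -3^k + 6 for every k ≥ 1, by induction.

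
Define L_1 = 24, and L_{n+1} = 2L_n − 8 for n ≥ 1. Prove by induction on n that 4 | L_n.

Base case: L_1 = 24 = 4·6, so 4 | L_1.
Assume 4 | L_k, so L_k = 4t for some integer t.
Then L_{k+1} = 2L_k − 8 = 2·(4t) − 8 = 4(2t − 2), so 4 | L_{k+1}.
Hence 4 | L_n for every n ≥ 1, by induction.

4 | L_n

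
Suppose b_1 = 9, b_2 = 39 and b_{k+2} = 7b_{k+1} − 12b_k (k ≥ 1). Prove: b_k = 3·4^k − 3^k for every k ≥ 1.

Base cases: b_1 = 9 and 3·4^1 − 3^1 = 9; b_2 = 39 and 3·4^2 − 3^2 = 39.
Assume b_i = 3·4^i − 3^i for all 1 ≤ i ≤ j, where j ≥ 2.
Then b_{j+1} = 7b_j − 12b_{j−1} = 7·(3·4^j − 3^j) − 12·(3·4^{j−1} − 3^{j−1}) = 3·(7·4 − 12)4^{j−1} − (7·3 − 12)3^{j−1} = 48·4^{j−1} − 9·3^{j−1} = 3·4^{j+1} − 3^{j+1}.
So the formula holds for j+1, and by strong induction b_k = 3·4^k − 3^k for all k ≥ 1.

b_k = 3·4^k − 3^k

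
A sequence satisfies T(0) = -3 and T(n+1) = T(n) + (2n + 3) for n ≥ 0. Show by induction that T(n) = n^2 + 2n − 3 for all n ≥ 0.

Base case: T(0) = -3, and 0^2 + 2·0 − 3 = -3.
Assume T(j) = j^2 + 2j − 3.
Then T(j+1) = T(j) + (2j + 3) = (j^2 + 2j − 3) + (2j + 3) = j^2 + 4j,
and (j+1)^2 + 2·(j+1) − 3 = j^2 + 4j.
By induction, T(n) = n^2 + 2n − 3 for all n ≥ 0.

T(n) = n^2 + 2n − 3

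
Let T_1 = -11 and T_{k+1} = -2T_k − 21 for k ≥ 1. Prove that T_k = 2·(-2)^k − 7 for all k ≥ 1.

Base case: T_1 = -11, and 2·(-2)^1 − 7 = -4 − 7 = -11.
Assume T_m = 2·(-2)^m − 7 for some m ≥ 1.
Then T_{m+1} = -2T_m − 21 = -2·(2·(-2)^m − 7) − 21 = -4·(-2)^m + 14 − 21 = 2·(-2)^{m+1} − 7.
By induction, T_k = 2·(-2)^k − 7 for all k ≥ 1.

T_k = 2·(-2)^k − 7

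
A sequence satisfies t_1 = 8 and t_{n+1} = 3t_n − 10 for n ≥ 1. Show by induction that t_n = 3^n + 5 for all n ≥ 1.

Base case: t_1 = 8, and 3^1 + 5 = 3 + 5 = 8.
Assume t_j = 3^j + 5 for some j ≥ 1.
Then t_{j+1} = 3t_j − 10 = 3·(3^j + 5) − 10 = 3^{j+1} + 15 − 10 = 3^{j+1} + 5.
By induction, t_n = 3^n + 5 for all n ≥ 1.

t_n = 3^n + 5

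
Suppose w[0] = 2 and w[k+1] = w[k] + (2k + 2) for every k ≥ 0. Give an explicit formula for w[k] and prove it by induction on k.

Claim: w[k] = k^2 + k + 2.

Base case: w[0] = 2, and 0^2 + 0 + 2 = 2.
Assume w[j] = j^2 + j + 2.
Then w[j+1] = w[j] + (2j + 2) = (j^2 + j + 2) + (2j + 2) = j^2 + 3j + 4,
and (j+1)^2 + (j+1) + 2 = j^2 + 3j + 4.
Hence w[k] = k^2 + k + 2 for every k ≥ 0, by induction.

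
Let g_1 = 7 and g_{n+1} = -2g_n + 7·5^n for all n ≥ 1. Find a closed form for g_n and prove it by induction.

Claim: g_n = -(-2)^n + 5^n.

Base case: g_1 = 7, and -(-2)^1 + 5^1 = 2 + 5 = 7.
Assume g_j = -(-2)^j + 5^j for some j ≥ 1.
Then g_{j+1} = -2g_j + 7·5^j = -2·(-(-2)^j + 5^j) + 7·5^j = -(-2)^{j+1} − 2·5^j + 7·5^j = -(-2)^{j+1} + 5·5^j = -(-2)^{j+1} + 5^{j+1}.
This completes the inductive step, so g_n = -(-2)^n + 5^n for all n ≥ 1.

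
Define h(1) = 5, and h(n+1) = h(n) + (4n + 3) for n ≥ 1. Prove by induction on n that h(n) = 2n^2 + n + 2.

Base case: h(1) = 5, and 2·1^2 + 1 + 2 = 5.
Assume h(k) = 2k^2 + k + 2.
Then h(k+1) = h(k) + (4k + 3) = (2k^2 + k + 2) + (4k + 3) = 2k^2 + 5k + 5,
and 2·(k+1)^2 + (k+1) + 2 = 2k^2 + 5k + 5.
By induction, h(n) = 2n^2 + n + 2 for all n ≥ 1.

h(n) = 2n^2 + n + 2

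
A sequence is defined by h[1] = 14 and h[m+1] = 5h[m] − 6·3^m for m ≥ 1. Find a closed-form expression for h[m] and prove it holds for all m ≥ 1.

Claim: h[m] = 5^m + 3·3^m.

Base case: h[1] = 14, and 5^1 + 3·3^1 = 5 + 9 = 14.
Assume h[j] = 5^j + 3·3^j for some j ≥ 1.
Then h[j+1] = 5h[j] − 6·3^j = 5·(5^j + 3·3^j) − 6·3^j = 5^{j+1} + 15·3^j − 6·3^j = 5^{j+1} + 9·3^j = 5^{j+1} + 3·3^{j+1}.
So the formula holds for j+1, and by induction h[m] = 5^m + 3·3^m for all m ≥ 1.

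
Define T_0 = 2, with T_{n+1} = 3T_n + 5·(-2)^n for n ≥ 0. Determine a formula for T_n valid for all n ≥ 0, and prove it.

Claim: T_n = 3·3^n − (-2)^n.

Base case: T_0 = 2, and 3·3^0 − (-2)^0 = 3 − 1 = 2.
Assume T_j = 3·3^j − (-2)^j for some j ≥ 0.
Then T_{j+1} = 3T_j + 5·(-2)^j = 3·(3·3^j − (-2)^j) + 5·(-2)^j = 3·3^{j+1} − 3·(-2)^j + 5·(-2)^j = 3·3^{j+1} + 2·(-2)^j = 3·3^{j+1} − (-2)^{j+1}.
Hence T_n = 3·3^n − (-2)^n for every n ≥ 0, by induction.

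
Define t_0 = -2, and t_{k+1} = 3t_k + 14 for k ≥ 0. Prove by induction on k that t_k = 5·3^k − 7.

Base case: t_0 = -2, and 5·3^0 − 7 = 5 − 7 = -2.
Assume t_j = 5·3^j − 7 for some j ≥ 0.
Then t_{j+1} = 3t_j + 14 = 3·(5·3^j − 7) + 14 = 15·3^j − 21 + 14 = 5·3^{j+1} − 7.
So the formula holds for j+1, and by induction t_k = 5·3^k − 7 for all k ≥ 0.

t_k = 5·3^k − 7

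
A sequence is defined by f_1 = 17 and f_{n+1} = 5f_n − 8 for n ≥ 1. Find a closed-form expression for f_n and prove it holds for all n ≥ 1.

Claim: f_n = 3·5^n + 2.

Base case: f_1 = 17, and 3·5^1 + 2 = 15 + 2 = 17.
Assume f_j = 3·5^j + 2 for some j ≥ 1.
Then f_{j+1} = 5f_j − 8 = 5·(3·5^j + 2) − 8 = 15·5^j + 10 − 8 = 3·5^{j+1} + 2.
By induction, f_n = 3·5^n + 2 for all n ≥ 1.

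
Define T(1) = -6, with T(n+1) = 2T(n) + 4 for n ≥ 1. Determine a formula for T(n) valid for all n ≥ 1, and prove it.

Claim: T(n) = -2^n − 4.

Base case: T(1) = -6, and -2^1 − 4 = -2 − 4 = -6.
Assume T(j) = -2^j − 4 for some j ≥ 1.
Then T(j+1) = 2T(j) + 4 = 2·(-2^j − 4) + 4 = -2^{j+1} − 8 + 4 = -2^{j+1} − 4.
This completes the inductive step, so T(n) = -2^n − 4 for all n ≥ 1.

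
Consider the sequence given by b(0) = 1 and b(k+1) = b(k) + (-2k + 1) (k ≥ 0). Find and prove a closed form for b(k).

Claim: b(k) = -k^2 + 2k + 1.

Base case: b(0) = 1, and -0^2 + 2·0 + 1 = 1.
Assume b(r) = -r^2 + 2r + 1.
Then b(r+1) = b(r) + (-2r + 1) = (-r^2 + 2r + 1) + (-2r + 1) = -r^2 + 2,
and -(r+1)^2 + 2·(r+1) + 1 = -r^2 + 2.
By induction, b(k) = -k^2 + 2k + 1 for all k ≥ 0.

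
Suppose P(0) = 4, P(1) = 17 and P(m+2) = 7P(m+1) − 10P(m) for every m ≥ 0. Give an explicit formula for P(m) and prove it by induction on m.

Claim: P(m) = 3·5^m + 2^m.

Base cases: P(0) = 4 and 3·5^0 + 2^0 = 4; P(1) = 17 and 3·5^1 + 2^1 = 17.
Assume P(j) = 3·5^j + 2^j for all 0 ≤ j ≤ r, where r ≥ 1.
Then P(r+1) = 7P(r) − 10P(r−1) = 7·(3·5^r + 2^r) − 10·(3·5^{r−1} + 2^{r−1}) = 3·(7·5 − 10)5^{r−1} + (7·2 − 10)2^{r−1} = 75·5^{r−1} + 4·2^{r−1} = 3·5^{r+1} + 2^{r+1}.
By strong induction, P(m) = 3·5^m + 2^m for all m ≥ 0.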